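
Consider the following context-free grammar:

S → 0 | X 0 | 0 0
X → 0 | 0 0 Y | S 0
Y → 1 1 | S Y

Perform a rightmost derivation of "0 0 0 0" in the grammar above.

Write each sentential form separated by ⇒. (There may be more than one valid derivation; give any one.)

S ⇒ X 0 ⇒ S 0 0 ⇒ 0 0 0 0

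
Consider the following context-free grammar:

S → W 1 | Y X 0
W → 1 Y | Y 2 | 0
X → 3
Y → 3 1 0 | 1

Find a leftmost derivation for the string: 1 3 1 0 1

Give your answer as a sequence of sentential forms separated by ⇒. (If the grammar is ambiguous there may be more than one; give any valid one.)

S ⇒ W 1 ⇒ 1 Y 1 ⇒ 1 3 1 0 1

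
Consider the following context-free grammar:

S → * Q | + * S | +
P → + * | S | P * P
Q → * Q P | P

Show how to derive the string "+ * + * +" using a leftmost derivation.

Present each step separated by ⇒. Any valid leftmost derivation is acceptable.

S ⇒ + * S ⇒ + * + * S ⇒ + * + * +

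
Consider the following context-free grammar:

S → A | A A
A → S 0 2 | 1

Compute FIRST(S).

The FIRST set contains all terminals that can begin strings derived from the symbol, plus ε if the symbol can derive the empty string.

We compute FIRST(S) using the standard algorithm.
FIRST(A) = {1}
FIRST(S) = {1}
Therefore, FIRST(S) = {1}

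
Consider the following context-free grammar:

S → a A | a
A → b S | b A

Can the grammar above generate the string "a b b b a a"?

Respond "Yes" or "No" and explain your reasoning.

No - no valid derivation exists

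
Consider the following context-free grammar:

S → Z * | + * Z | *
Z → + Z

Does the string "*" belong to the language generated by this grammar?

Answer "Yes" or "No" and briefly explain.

Yes - a valid derivation exists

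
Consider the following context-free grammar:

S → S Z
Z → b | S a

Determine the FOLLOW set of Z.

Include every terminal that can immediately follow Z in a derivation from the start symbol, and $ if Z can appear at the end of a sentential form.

We compute FOLLOW(Z) using the standard algorithm.
FOLLOW(S) starts with {$}.
FIRST(S) = {}
FIRST(Z) = {b}
FOLLOW(S) = {$, a, b}
FOLLOW(Z) = {$, a, b}
Therefore, FOLLOW(Z) = {$, a, b}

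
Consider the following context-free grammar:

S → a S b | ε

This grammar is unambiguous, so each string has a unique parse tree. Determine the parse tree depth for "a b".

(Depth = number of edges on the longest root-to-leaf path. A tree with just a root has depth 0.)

2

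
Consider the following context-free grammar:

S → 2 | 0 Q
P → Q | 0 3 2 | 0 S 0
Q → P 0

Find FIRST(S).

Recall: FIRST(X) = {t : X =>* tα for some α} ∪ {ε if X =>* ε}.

We compute FIRST(S) using the standard algorithm.
FIRST(P) = {0}
FIRST(Q) = {0}
FIRST(S) = {0, 2}
Therefore, FIRST(S) = {0, 2}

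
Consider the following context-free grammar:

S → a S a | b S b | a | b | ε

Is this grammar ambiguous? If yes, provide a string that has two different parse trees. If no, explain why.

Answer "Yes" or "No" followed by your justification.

No - the grammar is unambiguous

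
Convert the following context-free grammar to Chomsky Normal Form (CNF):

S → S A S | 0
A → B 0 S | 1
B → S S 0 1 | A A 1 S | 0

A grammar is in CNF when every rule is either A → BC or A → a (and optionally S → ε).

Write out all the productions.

S → 0; T0 → 0; A → 1; T1 → 1; B → 0; S → S X0; X0 → A S; A → B X1; X1 → T0 S; B → S X2; X2 → S X3; X3 → T0 T1; B → A X4; X4 → A X5; X5 → T1 S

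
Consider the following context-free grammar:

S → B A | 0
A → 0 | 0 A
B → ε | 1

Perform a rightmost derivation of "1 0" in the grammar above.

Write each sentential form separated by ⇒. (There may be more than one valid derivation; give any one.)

S ⇒ B A ⇒ B 0 ⇒ 1 0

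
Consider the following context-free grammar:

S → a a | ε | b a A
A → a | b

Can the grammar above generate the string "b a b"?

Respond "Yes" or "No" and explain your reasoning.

Yes - a valid derivation exists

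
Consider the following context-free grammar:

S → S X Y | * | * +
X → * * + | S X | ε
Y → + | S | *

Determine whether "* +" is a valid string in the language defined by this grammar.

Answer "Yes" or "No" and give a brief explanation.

Yes - a valid derivation exists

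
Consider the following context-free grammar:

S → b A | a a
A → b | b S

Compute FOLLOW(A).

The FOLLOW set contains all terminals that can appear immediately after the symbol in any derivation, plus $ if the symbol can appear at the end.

We compute FOLLOW(A) using the standard algorithm.
FOLLOW(S) starts with {$}.
FIRST(A) = {b}
FIRST(S) = {a, b}
FOLLOW(A) = {$}
FOLLOW(S) = {$}
Therefore, FOLLOW(A) = {$}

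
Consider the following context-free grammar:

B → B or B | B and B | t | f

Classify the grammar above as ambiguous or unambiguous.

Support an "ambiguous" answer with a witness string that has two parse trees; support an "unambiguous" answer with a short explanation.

Ambiguous - the string 't or f or f or t and f' has two distinct parse trees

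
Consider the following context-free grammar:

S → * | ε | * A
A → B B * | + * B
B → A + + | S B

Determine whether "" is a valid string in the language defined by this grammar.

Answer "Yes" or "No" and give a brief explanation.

Yes - a valid derivation exists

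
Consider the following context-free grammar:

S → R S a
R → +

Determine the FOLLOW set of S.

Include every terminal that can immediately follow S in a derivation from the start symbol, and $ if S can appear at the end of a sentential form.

We compute FOLLOW(S) using the standard algorithm.
FOLLOW(S) starts with {$}.
FIRST(R) = {+}
FIRST(S) = {+}
FOLLOW(R) = {+}
FOLLOW(S) = {$, a}
Therefore, FOLLOW(S) = {$, a}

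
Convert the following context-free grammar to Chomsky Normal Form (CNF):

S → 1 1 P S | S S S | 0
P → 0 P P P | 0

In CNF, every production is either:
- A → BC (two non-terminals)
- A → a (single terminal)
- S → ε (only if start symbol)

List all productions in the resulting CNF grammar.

T1 → 1; S → 0; T0 → 0; P → 0; S → T1 X0; X0 → T1 X1; X1 → P S; S → S X2; X2 → S S; P → T0 X3; X3 → P X4; X4 → P P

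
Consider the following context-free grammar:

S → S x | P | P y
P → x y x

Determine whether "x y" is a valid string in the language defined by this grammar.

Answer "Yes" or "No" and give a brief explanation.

No - no valid derivation exists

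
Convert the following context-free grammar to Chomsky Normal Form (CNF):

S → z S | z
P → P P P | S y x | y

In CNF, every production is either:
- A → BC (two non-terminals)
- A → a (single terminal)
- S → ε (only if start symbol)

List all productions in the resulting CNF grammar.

TZ → z; S → z; TY → y; TX → x; P → y; S → TZ S; P → P X0; X0 → P P; P → S X1; X1 → TY TX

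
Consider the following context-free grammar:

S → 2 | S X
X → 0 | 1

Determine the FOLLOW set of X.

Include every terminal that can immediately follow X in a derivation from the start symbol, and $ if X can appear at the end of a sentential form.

We compute FOLLOW(X) using the standard algorithm.
FOLLOW(S) starts with {$}.
FIRST(S) = {2}
FIRST(X) = {0, 1}
FOLLOW(S) = {$, 0, 1}
FOLLOW(X) = {$, 0, 1}
Therefore, FOLLOW(X) = {$, 0, 1}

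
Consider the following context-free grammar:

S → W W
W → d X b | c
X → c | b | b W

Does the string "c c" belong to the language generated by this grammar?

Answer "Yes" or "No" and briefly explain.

Yes - a valid derivation exists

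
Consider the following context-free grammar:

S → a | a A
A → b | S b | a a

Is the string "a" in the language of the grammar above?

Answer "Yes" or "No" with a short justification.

Yes - a valid derivation exists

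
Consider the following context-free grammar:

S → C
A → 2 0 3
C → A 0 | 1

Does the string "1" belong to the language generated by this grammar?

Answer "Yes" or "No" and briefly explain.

Yes - a valid derivation exists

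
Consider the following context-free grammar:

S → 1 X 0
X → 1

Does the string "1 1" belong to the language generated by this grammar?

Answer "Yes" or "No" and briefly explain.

No - no valid derivation exists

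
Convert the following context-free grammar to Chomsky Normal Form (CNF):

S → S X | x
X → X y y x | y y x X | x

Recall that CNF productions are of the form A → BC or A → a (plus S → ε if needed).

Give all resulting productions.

S → x; TY → y; TX → x; X → x; S → S X; X → X X0; X0 → TY X1; X1 → TY TX; X → TY X2; X2 → TY X3; X3 → TX X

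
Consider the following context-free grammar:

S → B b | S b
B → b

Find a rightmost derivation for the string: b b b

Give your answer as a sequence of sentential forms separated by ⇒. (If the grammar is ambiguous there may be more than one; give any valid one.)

S ⇒ S b ⇒ B b b ⇒ b b b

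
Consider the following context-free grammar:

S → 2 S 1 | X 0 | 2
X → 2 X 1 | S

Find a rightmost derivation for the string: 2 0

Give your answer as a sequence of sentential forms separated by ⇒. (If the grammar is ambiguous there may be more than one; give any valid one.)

S ⇒ X 0 ⇒ S 0 ⇒ 2 0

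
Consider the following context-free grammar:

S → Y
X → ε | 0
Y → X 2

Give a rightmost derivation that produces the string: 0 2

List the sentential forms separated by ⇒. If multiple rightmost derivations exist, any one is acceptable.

S ⇒ Y ⇒ X 2 ⇒ 0 2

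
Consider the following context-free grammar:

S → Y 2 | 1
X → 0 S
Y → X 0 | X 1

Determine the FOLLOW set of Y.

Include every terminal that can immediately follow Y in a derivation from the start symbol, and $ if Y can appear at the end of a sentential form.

We compute FOLLOW(Y) using the standard algorithm.
FOLLOW(S) starts with {$}.
FIRST(S) = {0, 1}
FIRST(X) = {0}
FIRST(Y) = {0}
FOLLOW(S) = {$, 0, 1}
FOLLOW(X) = {0, 1}
FOLLOW(Y) = {2}
Therefore, FOLLOW(Y) = {2}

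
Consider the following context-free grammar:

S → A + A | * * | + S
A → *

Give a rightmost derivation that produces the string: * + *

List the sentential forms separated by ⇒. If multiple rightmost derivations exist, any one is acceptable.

S ⇒ A + A ⇒ A + * ⇒ * + *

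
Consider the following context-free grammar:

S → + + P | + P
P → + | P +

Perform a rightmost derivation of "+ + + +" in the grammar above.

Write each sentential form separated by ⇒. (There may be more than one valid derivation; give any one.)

S ⇒ + + P ⇒ + + P + ⇒ + + + +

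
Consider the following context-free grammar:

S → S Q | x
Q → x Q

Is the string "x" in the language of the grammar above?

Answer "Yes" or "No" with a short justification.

Yes - a valid derivation exists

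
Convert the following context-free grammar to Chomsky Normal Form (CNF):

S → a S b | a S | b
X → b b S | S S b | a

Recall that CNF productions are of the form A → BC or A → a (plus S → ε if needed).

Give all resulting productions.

TA → a; TB → b; S → b; X → a; S → TA X0; X0 → S TB; S → TA S; X → TB X1; X1 → TB S; X → S X2; X2 → S TB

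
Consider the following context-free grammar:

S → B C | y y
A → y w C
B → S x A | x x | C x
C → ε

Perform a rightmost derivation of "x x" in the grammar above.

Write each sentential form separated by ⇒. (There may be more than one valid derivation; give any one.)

S ⇒ B C ⇒ B ⇒ x x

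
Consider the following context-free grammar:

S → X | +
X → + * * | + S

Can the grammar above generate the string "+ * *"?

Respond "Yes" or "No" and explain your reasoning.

Yes - a valid derivation exists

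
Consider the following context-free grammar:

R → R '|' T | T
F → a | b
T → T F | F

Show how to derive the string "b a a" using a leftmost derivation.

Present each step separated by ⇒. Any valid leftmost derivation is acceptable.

R ⇒ T ⇒ T F ⇒ T F F ⇒ F F F ⇒ b F F ⇒ b a F ⇒ b a a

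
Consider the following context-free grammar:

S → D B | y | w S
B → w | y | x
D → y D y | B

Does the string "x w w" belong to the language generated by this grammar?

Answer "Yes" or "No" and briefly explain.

No - no valid derivation exists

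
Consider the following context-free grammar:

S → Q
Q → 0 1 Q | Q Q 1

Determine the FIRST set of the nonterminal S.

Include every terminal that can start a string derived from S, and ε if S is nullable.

We compute FIRST(S) using the standard algorithm.
FIRST(Q) = {0}
FIRST(S) = {0}
Therefore, FIRST(S) = {0}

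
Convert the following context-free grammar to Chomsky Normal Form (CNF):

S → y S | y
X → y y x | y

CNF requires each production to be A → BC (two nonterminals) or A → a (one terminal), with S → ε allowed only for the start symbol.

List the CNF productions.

TY → y; S → y; TX → x; X → y; S → TY S; X → TY X0; X0 → TY TX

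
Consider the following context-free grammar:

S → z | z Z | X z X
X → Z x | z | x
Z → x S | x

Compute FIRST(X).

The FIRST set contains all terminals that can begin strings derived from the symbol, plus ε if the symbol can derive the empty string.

We compute FIRST(X) using the standard algorithm.
FIRST(S) = {x, z}
FIRST(X) = {x, z}
FIRST(Z) = {x}
Therefore, FIRST(X) = {x, z}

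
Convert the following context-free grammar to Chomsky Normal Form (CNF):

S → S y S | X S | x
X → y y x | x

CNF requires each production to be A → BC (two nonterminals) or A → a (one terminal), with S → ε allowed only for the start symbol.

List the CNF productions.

TY → y; S → x; TX → x; X → x; S → S X0; X0 → TY S; S → X S; X → TY X1; X1 → TY TX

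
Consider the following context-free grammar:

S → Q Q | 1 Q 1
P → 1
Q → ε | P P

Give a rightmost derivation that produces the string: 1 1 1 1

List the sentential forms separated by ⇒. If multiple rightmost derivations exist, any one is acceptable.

S ⇒ 1 Q 1 ⇒ 1 P P 1 ⇒ 1 P 1 1 ⇒ 1 1 1 1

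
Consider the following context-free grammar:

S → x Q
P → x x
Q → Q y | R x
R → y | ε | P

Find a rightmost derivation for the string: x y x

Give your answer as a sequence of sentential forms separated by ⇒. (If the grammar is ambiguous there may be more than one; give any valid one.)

S ⇒ x Q ⇒ x R x ⇒ x y x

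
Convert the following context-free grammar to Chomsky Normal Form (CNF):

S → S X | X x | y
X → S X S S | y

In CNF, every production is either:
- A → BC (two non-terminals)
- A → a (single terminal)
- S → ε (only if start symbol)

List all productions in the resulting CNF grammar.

TX → x; S → y; X → y; S → S X; S → X TX; X → S X0; X0 → X X1; X1 → S S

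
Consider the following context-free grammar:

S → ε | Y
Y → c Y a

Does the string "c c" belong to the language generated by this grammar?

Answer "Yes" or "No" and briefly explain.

No - no valid derivation exists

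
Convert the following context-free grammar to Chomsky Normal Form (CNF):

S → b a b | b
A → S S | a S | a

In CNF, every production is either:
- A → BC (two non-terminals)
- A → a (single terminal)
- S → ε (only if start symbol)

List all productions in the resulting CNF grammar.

TB → b; TA → a; S → b; A → a; S → TB X0; X0 → TA TB; A → S S; A → TA S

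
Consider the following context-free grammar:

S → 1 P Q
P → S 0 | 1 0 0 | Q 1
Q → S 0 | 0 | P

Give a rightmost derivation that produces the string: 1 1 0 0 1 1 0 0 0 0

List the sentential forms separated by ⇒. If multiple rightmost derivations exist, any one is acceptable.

S ⇒ 1 P Q ⇒ 1 P S 0 ⇒ 1 P 1 P Q 0 ⇒ 1 P 1 P 0 0 ⇒ 1 P 1 1 0 0 0 0 ⇒ 1 1 0 0 1 1 0 0 0 0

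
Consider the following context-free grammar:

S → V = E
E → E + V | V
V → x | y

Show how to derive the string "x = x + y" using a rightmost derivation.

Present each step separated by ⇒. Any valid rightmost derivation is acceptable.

S ⇒ V = E ⇒ V = E + V ⇒ V = E + y ⇒ V = V + y ⇒ V = x + y ⇒ x = x + y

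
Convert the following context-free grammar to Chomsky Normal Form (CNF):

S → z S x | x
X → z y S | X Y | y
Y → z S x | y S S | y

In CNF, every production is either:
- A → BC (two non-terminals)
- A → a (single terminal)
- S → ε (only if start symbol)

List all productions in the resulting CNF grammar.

TZ → z; TX → x; S → x; TY → y; X → y; Y → y; S → TZ X0; X0 → S TX; X → TZ X1; X1 → TY S; X → X Y; Y → TZ X2; X2 → S TX; Y → TY X3; X3 → S S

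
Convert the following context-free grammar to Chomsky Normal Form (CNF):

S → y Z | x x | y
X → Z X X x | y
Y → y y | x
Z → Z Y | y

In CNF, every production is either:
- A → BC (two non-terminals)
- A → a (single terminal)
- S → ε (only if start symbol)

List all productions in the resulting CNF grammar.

TY → y; TX → x; S → y; X → y; Y → x; Z → y; S → TY Z; S → TX TX; X → Z X0; X0 → X X1; X1 → X TX; Y → TY TY; Z → Z Y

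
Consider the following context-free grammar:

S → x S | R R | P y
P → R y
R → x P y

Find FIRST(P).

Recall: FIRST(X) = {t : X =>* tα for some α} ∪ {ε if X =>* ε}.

We compute FIRST(P) using the standard algorithm.
FIRST(P) = {x}
FIRST(R) = {x}
FIRST(S) = {x}
Therefore, FIRST(P) = {x}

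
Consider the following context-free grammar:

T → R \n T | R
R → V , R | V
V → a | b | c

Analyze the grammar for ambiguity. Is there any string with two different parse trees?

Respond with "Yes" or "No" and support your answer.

No - the grammar is unambiguous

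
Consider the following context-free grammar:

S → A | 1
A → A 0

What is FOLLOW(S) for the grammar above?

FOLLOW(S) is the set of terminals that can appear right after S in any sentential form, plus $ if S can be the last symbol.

We compute FOLLOW(S) using the standard algorithm.
FOLLOW(S) starts with {$}.
FIRST(A) = {}
FIRST(S) = {1}
FOLLOW(A) = {$, 0}
FOLLOW(S) = {$}
Therefore, FOLLOW(S) = {$}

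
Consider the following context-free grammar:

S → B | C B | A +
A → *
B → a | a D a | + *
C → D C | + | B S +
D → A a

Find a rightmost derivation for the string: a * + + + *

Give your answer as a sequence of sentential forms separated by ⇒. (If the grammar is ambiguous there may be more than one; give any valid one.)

S ⇒ C B ⇒ C + * ⇒ B S + + * ⇒ B A + + + * ⇒ B * + + + * ⇒ a * + + + *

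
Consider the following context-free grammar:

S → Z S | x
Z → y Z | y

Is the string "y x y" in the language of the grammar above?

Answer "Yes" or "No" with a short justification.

No - no valid derivation exists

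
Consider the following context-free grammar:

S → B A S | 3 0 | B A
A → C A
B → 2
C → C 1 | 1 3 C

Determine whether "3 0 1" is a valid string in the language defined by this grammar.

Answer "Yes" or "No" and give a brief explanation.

No - no valid derivation exists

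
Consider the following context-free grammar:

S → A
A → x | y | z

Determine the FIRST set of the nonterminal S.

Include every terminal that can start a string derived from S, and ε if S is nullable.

We compute FIRST(S) using the standard algorithm.
FIRST(A) = {x, y, z}
FIRST(S) = {x, y, z}
Therefore, FIRST(S) = {x, y, z}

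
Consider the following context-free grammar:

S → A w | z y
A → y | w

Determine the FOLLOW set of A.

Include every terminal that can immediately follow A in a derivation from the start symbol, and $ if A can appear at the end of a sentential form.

We compute FOLLOW(A) using the standard algorithm.
FOLLOW(S) starts with {$}.
FIRST(A) = {w, y}
FIRST(S) = {w, y, z}
FOLLOW(A) = {w}
FOLLOW(S) = {$}
Therefore, FOLLOW(A) = {w}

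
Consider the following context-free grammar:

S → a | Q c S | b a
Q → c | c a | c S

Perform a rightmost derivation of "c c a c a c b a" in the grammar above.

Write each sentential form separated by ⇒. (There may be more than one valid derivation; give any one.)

S ⇒ Q c S ⇒ Q c b a ⇒ c S c b a ⇒ c Q c S c b a ⇒ c Q c a c b a ⇒ c c a c a c b a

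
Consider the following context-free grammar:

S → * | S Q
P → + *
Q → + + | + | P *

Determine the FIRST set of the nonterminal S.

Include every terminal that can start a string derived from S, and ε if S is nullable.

We compute FIRST(S) using the standard algorithm.
FIRST(P) = {+}
FIRST(Q) = {+}
FIRST(S) = {*}
Therefore, FIRST(S) = {*}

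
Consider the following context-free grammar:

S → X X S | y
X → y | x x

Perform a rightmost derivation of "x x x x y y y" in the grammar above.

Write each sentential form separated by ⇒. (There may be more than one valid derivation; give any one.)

S ⇒ X X S ⇒ X X X X S ⇒ X X X X y ⇒ X X X y y ⇒ X X y y y ⇒ X x x y y y ⇒ x x x x y y y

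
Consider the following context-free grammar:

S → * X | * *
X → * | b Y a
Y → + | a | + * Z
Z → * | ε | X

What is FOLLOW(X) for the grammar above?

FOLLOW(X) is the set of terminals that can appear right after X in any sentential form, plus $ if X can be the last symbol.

We compute FOLLOW(X) using the standard algorithm.
FOLLOW(S) starts with {$}.
FIRST(S) = {*}
FIRST(X) = {*, b}
FIRST(Y) = {+, a}
FIRST(Z) = {*, b, ε}
FOLLOW(S) = {$}
FOLLOW(X) = {$, a}
FOLLOW(Y) = {a}
FOLLOW(Z) = {a}
Therefore, FOLLOW(X) = {$, a}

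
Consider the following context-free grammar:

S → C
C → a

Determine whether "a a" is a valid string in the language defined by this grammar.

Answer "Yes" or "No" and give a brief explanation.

No - no valid derivation exists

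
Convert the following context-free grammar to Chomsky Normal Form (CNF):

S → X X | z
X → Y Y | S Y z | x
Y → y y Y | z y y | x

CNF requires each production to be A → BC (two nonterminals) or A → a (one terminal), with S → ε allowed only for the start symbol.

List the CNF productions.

S → z; TZ → z; X → x; TY → y; Y → x; S → X X; X → Y Y; X → S X0; X0 → Y TZ; Y → TY X1; X1 → TY Y; Y → TZ X2; X2 → TY TY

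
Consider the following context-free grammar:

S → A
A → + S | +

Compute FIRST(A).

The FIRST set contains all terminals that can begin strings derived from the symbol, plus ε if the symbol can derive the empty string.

We compute FIRST(A) using the standard algorithm.
FIRST(A) = {+}
FIRST(S) = {+}
Therefore, FIRST(A) = {+}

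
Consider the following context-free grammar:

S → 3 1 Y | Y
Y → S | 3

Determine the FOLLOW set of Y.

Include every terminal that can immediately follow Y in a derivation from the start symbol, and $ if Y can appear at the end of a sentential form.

We compute FOLLOW(Y) using the standard algorithm.
FOLLOW(S) starts with {$}.
FIRST(S) = {3}
FIRST(Y) = {3}
FOLLOW(S) = {$}
FOLLOW(Y) = {$}
Therefore, FOLLOW(Y) = {$}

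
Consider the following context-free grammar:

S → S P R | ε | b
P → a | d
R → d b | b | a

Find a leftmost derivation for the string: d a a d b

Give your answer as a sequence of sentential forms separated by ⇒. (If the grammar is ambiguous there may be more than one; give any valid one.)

S ⇒ S P R ⇒ S P R P R ⇒ P R P R ⇒ d R P R ⇒ d a P R ⇒ d a a R ⇒ d a a d b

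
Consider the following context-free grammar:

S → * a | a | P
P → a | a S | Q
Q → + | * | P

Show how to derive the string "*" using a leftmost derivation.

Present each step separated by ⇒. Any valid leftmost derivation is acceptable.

S ⇒ P ⇒ Q ⇒ *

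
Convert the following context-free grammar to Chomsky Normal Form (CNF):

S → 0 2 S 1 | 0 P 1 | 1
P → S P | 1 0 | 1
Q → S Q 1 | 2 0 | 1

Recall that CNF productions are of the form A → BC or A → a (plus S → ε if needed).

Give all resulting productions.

T0 → 0; T2 → 2; T1 → 1; S → 1; P → 1; Q → 1; S → T0 X0; X0 → T2 X1; X1 → S T1; S → T0 X2; X2 → P T1; P → S P; P → T1 T0; Q → S X3; X3 → Q T1; Q → T2 T0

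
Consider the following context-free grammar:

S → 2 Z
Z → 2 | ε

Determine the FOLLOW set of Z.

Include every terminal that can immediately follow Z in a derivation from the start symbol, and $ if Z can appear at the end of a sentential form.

We compute FOLLOW(Z) using the standard algorithm.
FOLLOW(S) starts with {$}.
FIRST(S) = {2}
FIRST(Z) = {2, ε}
FOLLOW(S) = {$}
FOLLOW(Z) = {$}
Therefore, FOLLOW(Z) = {$}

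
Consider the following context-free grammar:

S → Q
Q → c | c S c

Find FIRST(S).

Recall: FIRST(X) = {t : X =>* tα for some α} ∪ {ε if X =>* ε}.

We compute FIRST(S) using the standard algorithm.
FIRST(Q) = {c}
FIRST(S) = {c}
Therefore, FIRST(S) = {c}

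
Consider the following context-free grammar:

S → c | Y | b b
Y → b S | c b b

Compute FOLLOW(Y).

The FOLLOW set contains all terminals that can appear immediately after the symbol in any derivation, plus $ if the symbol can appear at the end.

We compute FOLLOW(Y) using the standard algorithm.
FOLLOW(S) starts with {$}.
FIRST(S) = {b, c}
FIRST(Y) = {b, c}
FOLLOW(S) = {$}
FOLLOW(Y) = {$}
Therefore, FOLLOW(Y) = {$}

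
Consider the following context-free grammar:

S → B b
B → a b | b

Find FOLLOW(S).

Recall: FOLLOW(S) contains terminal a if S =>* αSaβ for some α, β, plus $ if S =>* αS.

We compute FOLLOW(S) using the standard algorithm.
FOLLOW(S) starts with {$}.
FIRST(B) = {a, b}
FIRST(S) = {a, b}
FOLLOW(B) = {b}
FOLLOW(S) = {$}
Therefore, FOLLOW(S) = {$}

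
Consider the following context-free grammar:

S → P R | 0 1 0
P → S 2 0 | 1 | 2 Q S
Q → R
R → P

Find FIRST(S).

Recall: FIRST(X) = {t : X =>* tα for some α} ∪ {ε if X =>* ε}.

We compute FIRST(S) using the standard algorithm.
FIRST(P) = {0, 1, 2}
FIRST(Q) = {0, 1, 2}
FIRST(R) = {0, 1, 2}
FIRST(S) = {0, 1, 2}
Therefore, FIRST(S) = {0, 1, 2}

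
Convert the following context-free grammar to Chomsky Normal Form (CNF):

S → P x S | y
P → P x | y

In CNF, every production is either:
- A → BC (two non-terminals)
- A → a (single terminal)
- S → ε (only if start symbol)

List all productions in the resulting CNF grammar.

TX → x; S → y; P → y; S → P X0; X0 → TX S; P → P TX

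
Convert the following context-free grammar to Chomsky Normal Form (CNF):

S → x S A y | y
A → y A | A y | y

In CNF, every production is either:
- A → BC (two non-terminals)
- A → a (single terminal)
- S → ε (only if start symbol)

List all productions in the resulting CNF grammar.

TX → x; TY → y; S → y; A → y; S → TX X0; X0 → S X1; X1 → A TY; A → TY A; A → A TY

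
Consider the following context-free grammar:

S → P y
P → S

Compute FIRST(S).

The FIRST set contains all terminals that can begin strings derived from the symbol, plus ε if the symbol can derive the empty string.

We compute FIRST(S) using the standard algorithm.
FIRST(P) = {}
FIRST(S) = {}
Therefore, FIRST(S) = {}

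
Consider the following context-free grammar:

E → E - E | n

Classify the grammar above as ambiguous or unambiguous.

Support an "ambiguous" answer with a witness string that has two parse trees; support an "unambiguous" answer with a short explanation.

Ambiguous - the string 'n - n - n - n - n' has two distinct parse trees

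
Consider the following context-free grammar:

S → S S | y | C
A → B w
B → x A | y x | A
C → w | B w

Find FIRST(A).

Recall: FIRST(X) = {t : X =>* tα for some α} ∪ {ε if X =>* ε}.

We compute FIRST(A) using the standard algorithm.
FIRST(A) = {x, y}
FIRST(B) = {x, y}
FIRST(C) = {w, x, y}
FIRST(S) = {w, x, y}
Therefore, FIRST(A) = {x, y}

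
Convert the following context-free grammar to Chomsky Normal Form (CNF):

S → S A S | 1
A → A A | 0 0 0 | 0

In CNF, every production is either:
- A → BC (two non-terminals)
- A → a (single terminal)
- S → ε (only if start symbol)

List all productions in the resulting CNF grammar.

S → 1; T0 → 0; A → 0; S → S X0; X0 → A S; A → A A; A → T0 X1; X1 → T0 T0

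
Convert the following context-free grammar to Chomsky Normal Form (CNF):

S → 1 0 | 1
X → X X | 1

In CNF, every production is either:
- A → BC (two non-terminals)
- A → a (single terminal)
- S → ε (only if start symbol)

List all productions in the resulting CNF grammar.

T1 → 1; T0 → 0; S → 1; X → 1; S → T1 T0; X → X X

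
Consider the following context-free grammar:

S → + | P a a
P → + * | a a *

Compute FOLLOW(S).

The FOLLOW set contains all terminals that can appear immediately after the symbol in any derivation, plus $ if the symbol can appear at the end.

We compute FOLLOW(S) using the standard algorithm.
FOLLOW(S) starts with {$}.
FIRST(P) = {+, a}
FIRST(S) = {+, a}
FOLLOW(P) = {a}
FOLLOW(S) = {$}
Therefore, FOLLOW(S) = {$}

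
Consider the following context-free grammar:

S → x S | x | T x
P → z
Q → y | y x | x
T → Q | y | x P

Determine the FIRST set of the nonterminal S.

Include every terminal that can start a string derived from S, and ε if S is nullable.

We compute FIRST(S) using the standard algorithm.
FIRST(P) = {z}
FIRST(Q) = {x, y}
FIRST(S) = {x, y}
FIRST(T) = {x, y}
Therefore, FIRST(S) = {x, y}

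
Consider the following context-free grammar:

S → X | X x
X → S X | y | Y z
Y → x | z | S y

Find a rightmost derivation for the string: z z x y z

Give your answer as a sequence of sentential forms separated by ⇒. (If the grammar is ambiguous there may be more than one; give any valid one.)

S ⇒ X ⇒ Y z ⇒ S y z ⇒ X x y z ⇒ Y z x y z ⇒ z z x y z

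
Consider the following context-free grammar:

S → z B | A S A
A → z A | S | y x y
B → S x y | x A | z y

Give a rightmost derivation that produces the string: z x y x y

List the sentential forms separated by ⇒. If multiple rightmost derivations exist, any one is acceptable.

S ⇒ z B ⇒ z x A ⇒ z x y x y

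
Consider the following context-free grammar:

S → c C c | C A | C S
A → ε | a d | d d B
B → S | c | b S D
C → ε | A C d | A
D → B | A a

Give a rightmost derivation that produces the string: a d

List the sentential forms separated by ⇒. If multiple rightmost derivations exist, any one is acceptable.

S ⇒ C A ⇒ C a d ⇒ a d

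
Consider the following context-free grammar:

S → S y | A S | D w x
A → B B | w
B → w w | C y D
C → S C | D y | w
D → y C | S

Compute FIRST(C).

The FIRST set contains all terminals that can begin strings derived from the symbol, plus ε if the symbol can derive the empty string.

We compute FIRST(C) using the standard algorithm.
FIRST(A) = {w, y}
FIRST(B) = {w, y}
FIRST(C) = {w, y}
FIRST(D) = {w, y}
FIRST(S) = {w, y}
Therefore, FIRST(C) = {w, y}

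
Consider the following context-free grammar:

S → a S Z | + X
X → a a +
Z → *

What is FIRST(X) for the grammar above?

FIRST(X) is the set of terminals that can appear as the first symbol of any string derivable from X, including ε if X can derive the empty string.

We compute FIRST(X) using the standard algorithm.
FIRST(S) = {+, a}
FIRST(X) = {a}
FIRST(Z) = {*}
Therefore, FIRST(X) = {a}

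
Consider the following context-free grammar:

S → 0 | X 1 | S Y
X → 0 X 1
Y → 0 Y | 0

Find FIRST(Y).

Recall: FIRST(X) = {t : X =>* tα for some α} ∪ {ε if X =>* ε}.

We compute FIRST(Y) using the standard algorithm.
FIRST(S) = {0}
FIRST(X) = {0}
FIRST(Y) = {0}
Therefore, FIRST(Y) = {0}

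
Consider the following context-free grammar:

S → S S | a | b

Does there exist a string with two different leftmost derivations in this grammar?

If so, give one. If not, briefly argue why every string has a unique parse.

Yes - the string 'a b b a' has two distinct leftmost derivations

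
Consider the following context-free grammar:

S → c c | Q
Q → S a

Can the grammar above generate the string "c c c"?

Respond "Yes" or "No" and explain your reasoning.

No - no valid derivation exists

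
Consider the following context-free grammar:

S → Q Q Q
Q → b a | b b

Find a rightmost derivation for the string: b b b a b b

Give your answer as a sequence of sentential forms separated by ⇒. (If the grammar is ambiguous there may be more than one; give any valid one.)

S ⇒ Q Q Q ⇒ Q Q b b ⇒ Q b a b b ⇒ b b b a b b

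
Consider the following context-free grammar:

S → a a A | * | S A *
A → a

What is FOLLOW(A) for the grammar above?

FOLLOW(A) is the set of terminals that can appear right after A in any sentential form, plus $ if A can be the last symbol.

We compute FOLLOW(A) using the standard algorithm.
FOLLOW(S) starts with {$}.
FIRST(A) = {a}
FIRST(S) = {*, a}
FOLLOW(A) = {$, *, a}
FOLLOW(S) = {$, a}
Therefore, FOLLOW(A) = {$, *, a}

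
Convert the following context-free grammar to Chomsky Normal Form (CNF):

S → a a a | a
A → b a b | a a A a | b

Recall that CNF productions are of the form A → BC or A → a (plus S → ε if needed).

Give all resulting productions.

TA → a; S → a; TB → b; A → b; S → TA X0; X0 → TA TA; A → TB X1; X1 → TA TB; A → TA X2; X2 → TA X3; X3 → A TA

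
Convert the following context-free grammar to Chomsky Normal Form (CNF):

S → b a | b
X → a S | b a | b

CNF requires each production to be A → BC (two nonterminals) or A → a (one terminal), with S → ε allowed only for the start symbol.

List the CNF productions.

TB → b; TA → a; S → b; X → b; S → TB TA; X → TA S; X → TB TA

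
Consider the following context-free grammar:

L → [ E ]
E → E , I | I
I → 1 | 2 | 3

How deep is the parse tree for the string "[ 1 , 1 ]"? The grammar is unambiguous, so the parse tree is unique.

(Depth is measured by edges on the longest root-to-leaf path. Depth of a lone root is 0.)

4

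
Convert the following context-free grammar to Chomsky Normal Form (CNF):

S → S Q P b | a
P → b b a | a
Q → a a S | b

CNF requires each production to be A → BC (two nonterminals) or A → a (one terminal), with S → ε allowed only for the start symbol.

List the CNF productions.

TB → b; S → a; TA → a; P → a; Q → b; S → S X0; X0 → Q X1; X1 → P TB; P → TB X2; X2 → TB TA; Q → TA X3; X3 → TA S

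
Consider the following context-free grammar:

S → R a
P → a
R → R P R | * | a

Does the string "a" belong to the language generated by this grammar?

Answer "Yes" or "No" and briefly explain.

No - no valid derivation exists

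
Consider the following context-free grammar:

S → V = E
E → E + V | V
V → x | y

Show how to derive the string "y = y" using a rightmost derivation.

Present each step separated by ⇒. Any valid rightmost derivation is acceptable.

S ⇒ V = E ⇒ V = V ⇒ V = y ⇒ y = y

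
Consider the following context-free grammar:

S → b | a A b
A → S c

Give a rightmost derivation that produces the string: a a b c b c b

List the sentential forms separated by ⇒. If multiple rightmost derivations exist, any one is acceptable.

S ⇒ a A b ⇒ a S c b ⇒ a a A b c b ⇒ a a S c b c b ⇒ a a b c b c b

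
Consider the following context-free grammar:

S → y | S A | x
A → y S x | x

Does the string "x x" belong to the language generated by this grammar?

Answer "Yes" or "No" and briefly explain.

Yes - a valid derivation exists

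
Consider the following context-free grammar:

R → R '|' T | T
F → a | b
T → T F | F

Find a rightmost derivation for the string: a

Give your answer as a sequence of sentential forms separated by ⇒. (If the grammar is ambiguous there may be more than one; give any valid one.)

R ⇒ T ⇒ F ⇒ a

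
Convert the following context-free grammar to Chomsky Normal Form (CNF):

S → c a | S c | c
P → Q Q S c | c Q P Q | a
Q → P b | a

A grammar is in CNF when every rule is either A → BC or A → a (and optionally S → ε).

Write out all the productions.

TC → c; TA → a; S → c; P → a; TB → b; Q → a; S → TC TA; S → S TC; P → Q X0; X0 → Q X1; X1 → S TC; P → TC X2; X2 → Q X3; X3 → P Q; Q → P TB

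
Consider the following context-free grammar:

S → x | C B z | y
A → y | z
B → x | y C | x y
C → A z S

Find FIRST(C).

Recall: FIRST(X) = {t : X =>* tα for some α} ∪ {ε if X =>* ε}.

We compute FIRST(C) using the standard algorithm.
FIRST(A) = {y, z}
FIRST(B) = {x, y}
FIRST(C) = {y, z}
FIRST(S) = {x, y, z}
Therefore, FIRST(C) = {y, z}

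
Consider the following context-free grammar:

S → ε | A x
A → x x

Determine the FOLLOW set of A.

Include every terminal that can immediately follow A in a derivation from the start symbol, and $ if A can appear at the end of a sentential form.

We compute FOLLOW(A) using the standard algorithm.
FOLLOW(S) starts with {$}.
FIRST(A) = {x}
FIRST(S) = {x, ε}
FOLLOW(A) = {x}
FOLLOW(S) = {$}
Therefore, FOLLOW(A) = {x}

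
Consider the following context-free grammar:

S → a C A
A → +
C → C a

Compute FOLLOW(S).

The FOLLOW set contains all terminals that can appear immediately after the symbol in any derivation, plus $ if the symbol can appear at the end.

We compute FOLLOW(S) using the standard algorithm.
FOLLOW(S) starts with {$}.
FIRST(A) = {+}
FIRST(C) = {}
FIRST(S) = {a}
FOLLOW(A) = {$}
FOLLOW(C) = {+, a}
FOLLOW(S) = {$}
Therefore, FOLLOW(S) = {$}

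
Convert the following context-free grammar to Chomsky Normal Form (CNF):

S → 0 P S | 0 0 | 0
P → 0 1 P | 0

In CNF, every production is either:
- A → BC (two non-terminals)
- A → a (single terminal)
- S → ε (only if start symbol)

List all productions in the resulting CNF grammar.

T0 → 0; S → 0; T1 → 1; P → 0; S → T0 X0; X0 → P S; S → T0 T0; P → T0 X1; X1 → T1 P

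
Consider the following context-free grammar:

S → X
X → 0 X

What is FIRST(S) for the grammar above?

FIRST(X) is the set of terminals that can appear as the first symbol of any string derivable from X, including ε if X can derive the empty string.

We compute FIRST(S) using the standard algorithm.
FIRST(S) = {0}
FIRST(X) = {0}
Therefore, FIRST(S) = {0}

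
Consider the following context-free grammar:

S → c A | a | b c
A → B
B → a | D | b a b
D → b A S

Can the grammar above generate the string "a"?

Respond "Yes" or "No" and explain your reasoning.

Yes - a valid derivation exists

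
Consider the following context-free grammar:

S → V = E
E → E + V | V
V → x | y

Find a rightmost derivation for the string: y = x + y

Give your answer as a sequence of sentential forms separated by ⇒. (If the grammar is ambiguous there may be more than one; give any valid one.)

S ⇒ V = E ⇒ V = E + V ⇒ V = E + y ⇒ V = V + y ⇒ V = x + y ⇒ y = x + y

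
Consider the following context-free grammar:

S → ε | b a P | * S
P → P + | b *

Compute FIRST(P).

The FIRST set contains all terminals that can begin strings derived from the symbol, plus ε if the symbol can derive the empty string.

We compute FIRST(P) using the standard algorithm.
FIRST(P) = {b}
FIRST(S) = {*, b, ε}
Therefore, FIRST(P) = {b}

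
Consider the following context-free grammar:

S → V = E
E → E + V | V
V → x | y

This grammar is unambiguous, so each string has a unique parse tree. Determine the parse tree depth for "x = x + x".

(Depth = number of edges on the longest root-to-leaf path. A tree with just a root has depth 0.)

4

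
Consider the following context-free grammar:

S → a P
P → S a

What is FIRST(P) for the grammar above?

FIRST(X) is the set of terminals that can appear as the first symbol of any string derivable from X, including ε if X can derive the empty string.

We compute FIRST(P) using the standard algorithm.
FIRST(P) = {a}
FIRST(S) = {a}
Therefore, FIRST(P) = {a}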